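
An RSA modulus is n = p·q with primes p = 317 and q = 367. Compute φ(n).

115656

φ(pq) = (p−1)(q−1) = 316 · 366 = 115656.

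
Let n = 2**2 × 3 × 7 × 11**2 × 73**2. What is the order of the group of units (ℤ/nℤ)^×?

13875840

φ(54163956) = 54163956 · (1 − 1/2) · (1 − 1/3) · (1 − 1/7) · (1 − 1/11) · (1 − 1/73)
       = 54163956 · 8640/33726 = 13875840.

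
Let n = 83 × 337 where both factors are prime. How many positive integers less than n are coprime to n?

φ(n) = (p − 1)(q − 1) = (83−1)(337−1) = 82·336 = 27552.

27552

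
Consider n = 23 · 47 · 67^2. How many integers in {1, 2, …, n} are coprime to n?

φ(4852609) = 4852609 · (1 − 1/23) · (1 − 1/47) · (1 − 1/67)
       = 4852609 · 66792/72427 = 4475064.

4475064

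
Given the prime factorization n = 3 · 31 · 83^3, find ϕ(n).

33893880

φ(53176191) = 53176191 · (1 − 1/3) · (1 − 1/31) · (1 − 1/83)
       = 53176191 · 4920/7719 = 33893880.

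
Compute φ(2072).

864

Prime factorization: 2072 = 2^3 · 7 · 37.
φ(2072) = 2072 · (1 − 1/2) · (1 − 1/7) · (1 − 1/37)
       = 2072 · 216/518 = 864.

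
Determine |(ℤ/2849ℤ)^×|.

2849 = 7 · 11 · 37.
φ(2849) = 2849 · (1 − 1/7) · (1 − 1/11) · (1 − 1/37)
       = 2849 · 2160/2849 = 2160.

2160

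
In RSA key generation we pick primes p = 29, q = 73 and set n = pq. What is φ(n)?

2016

φ(n) = (p − 1)(q − 1) = (29−1)(73−1) = 28·72 = 2016.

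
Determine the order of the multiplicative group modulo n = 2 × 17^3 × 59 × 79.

20918976

φ(2) = 2 − 1 = 1.
φ(17^3) = 17^2·(17−1) = 289·16 = 4624.
φ(59) = 59 − 1 = 58.
φ(79) = 79 − 1 = 78.
Multiply: 1 · 4624 · 58 · 78 = 20918976.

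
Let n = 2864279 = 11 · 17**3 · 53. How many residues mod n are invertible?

φ(2864279) = 2864279 · (1 − 1/11) · (1 − 1/17) · (1 − 1/53)
       = 2864279 · 8320/9911 = 2404480.

2404480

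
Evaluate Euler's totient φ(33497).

33497 = 19 · 41 · 43.
φ(33497) = 33497 · (1 − 1/19) · (1 − 1/41) · (1 − 1/43)
       = 33497 · 30240/33497 = 30240.

30240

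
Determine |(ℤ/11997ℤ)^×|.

Factor 11997: 11997 = 3^2 · 31 · 43.
φ(3^2) = 3^1·(3−1) = 3·2 = 6.
φ(31) = 31 − 1 = 30.
φ(43) = 43 − 1 = 42.
Multiply: 6 · 30 · 42 = 7560.

7560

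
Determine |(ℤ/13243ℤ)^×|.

11520

Factor 13243: 13243 = 17 * 19 * 41.
φ(17) = 17 − 1 = 16.
φ(19) = 19 − 1 = 18.
φ(41) = 41 − 1 = 40.
φ(13243) = 16 × 18 × 40 = 11520.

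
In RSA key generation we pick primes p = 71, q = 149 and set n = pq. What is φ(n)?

φ(71) = 71 − 1 = 70.
φ(149) = 149 − 1 = 148.
φ(10579) = 70 × 148 = 10360.

10360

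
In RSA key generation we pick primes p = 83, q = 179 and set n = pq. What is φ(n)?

φ(83) = 83 − 1 = 82.
φ(179) = 179 − 1 = 178.
φ(14857) = 82 × 178 = 14596.

14596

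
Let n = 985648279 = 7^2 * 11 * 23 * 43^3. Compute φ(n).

φ(985648279) = 985648279 · (1 − 1/7) · (1 − 1/11) · (1 − 1/23) · (1 − 1/43)
       = 985648279 · 55440/76153 = 717559920.

717559920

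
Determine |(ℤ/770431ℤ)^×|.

Factor 770431: 770431 = 19 × 23 × 41 × 43.
φ(770431) = 770431 · (1 − 1/19) · (1 − 1/23) · (1 − 1/41) · (1 − 1/43)
       = 770431 · 665280/770431 = 665280.

665280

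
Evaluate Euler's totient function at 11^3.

1210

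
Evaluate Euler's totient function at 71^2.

4970

φ(71^2) = 71^1·(71−1) = 71·70 = 4970.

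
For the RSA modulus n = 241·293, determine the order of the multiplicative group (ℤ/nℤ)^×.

φ(241) = 241 − 1 = 240.
φ(293) = 293 − 1 = 292.
φ(70613) = 240 × 292 = 70080.

70080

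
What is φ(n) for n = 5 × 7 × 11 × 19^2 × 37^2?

109330560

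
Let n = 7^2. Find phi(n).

42

φ(49) = 49 · (1 − 1/7)
       = 49 · 6/7 = 42.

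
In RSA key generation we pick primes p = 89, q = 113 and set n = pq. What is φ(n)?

9856

φ(89) = 89 − 1 = 88.
φ(113) = 113 − 1 = 112.
Multiply: 88 · 112 = 9856.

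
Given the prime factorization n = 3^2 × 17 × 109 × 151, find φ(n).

φ(3^2) = 3^2 − 3^1 = 9 − 3 = 6.
φ(17) = 17 − 1 = 16.
φ(109) = 109 − 1 = 108.
φ(151) = 151 − 1 = 150.
φ(2518227) = 6 × 16 × 108 × 150 = 1555200.

1555200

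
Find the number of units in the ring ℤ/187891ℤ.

Factor 187891: 187891 = 11 · 19 · 29 · 31.
φ(11) = 11 − 1 = 10.
φ(19) = 19 − 1 = 18.
φ(29) = 29 − 1 = 28.
φ(31) = 31 − 1 = 30.
Multiply: 10 · 18 · 28 · 30 = 151200.

151200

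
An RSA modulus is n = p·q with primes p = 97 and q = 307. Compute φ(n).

29376

φ(97) = 97 − 1 = 96.
φ(307) = 307 − 1 = 306.
Multiply: 96 · 306 = 29376.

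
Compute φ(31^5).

27705630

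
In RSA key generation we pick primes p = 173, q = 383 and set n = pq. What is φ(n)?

φ(66259) = 66259 · (1 − 1/173) · (1 − 1/383)
       = 66259 · 65704/66259 = 65704.

65704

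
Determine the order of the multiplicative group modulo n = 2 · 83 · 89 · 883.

6364512

φ(13045442) = 13045442 · (1 − 1/2) · (1 − 1/83) · (1 − 1/89) · (1 − 1/883)
       = 13045442 · 6364512/13045442 = 6364512.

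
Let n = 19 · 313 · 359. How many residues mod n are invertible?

φ(19) = 19 − 1 = 18.
φ(313) = 313 − 1 = 312.
φ(359) = 359 − 1 = 358.
Multiply: 18 · 312 · 358 = 2010528.

2010528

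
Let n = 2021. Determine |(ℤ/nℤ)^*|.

Prime factorization: 2021 = 43 · 47.
φ(43) = 43 − 1 = 42.
φ(47) = 47 − 1 = 46.
Multiply: 42 · 46 = 1932.

1932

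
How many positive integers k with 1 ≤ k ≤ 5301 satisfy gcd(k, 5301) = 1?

3240

5301 = 3^2 · 19 · 31.
φ(3^2) = 3^2 − 3^1 = 9 − 3 = 6.
φ(19) = 19 − 1 = 18.
φ(31) = 31 − 1 = 30.
Multiply: 6 · 18 · 30 = 3240.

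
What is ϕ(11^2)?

φ(121) = 121 · (1 − 1/11)
       = 121 · 10/11 = 110.

110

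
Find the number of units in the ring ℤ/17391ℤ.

17391 = 3 * 11 * 17 * 31.
φ(3) = 3 − 1 = 2.
φ(11) = 11 − 1 = 10.
φ(17) = 17 − 1 = 16.
φ(31) = 31 − 1 = 30.
Since φ is multiplicative, φ(17391) = 2 · 10 · 16 · 30 = 9600.

9600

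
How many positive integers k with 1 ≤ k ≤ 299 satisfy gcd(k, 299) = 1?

Factor 299: 299 = 13 * 23.
φ(299) = 299 · (1 − 1/13) · (1 − 1/23)
       = 299 · 264/299 = 264.

264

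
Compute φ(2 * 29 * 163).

4536

φ(2) = 2 − 1 = 1.
φ(29) = 29 − 1 = 28.
φ(163) = 163 − 1 = 162.
Multiply: 1 · 28 · 162 = 4536.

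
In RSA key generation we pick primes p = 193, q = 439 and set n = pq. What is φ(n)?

φ(n) = (p − 1)(q − 1) = (193−1)(439−1) = 192·438 = 84096.

84096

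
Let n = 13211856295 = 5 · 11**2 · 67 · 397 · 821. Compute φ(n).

φ(5) = 5 − 1 = 4.
φ(11^2) = 11^2 − 11^1 = 121 − 11 = 110.
φ(67) = 67 − 1 = 66.
φ(397) = 397 − 1 = 396.
φ(821) = 821 − 1 = 820.
Since φ is multiplicative, φ(13211856295) = 4 · 110 · 66 · 396 · 820 = 9429868800.

9429868800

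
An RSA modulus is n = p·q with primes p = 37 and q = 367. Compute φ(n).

13176

For distinct primes, φ(pq) = (p−1)(q−1) = 36 × 366 = 13176.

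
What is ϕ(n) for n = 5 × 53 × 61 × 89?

1098240

φ(5) = 5 − 1 = 4.
φ(53) = 53 − 1 = 52.
φ(61) = 61 − 1 = 60.
φ(89) = 89 − 1 = 88.
φ(1438685) = 4 × 52 × 60 × 88 = 1098240.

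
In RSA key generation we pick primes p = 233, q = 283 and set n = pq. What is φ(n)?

65424

φ(233) = 233 − 1 = 232.
φ(283) = 283 − 1 = 282.
Since φ is multiplicative, φ(65939) = 232 · 282 = 65424.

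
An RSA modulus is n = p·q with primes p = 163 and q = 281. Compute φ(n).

45360

For distinct primes, φ(pq) = (p−1)(q−1) = 162 × 280 = 45360.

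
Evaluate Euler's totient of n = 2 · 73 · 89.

φ(2) = 2 − 1 = 1.
φ(73) = 73 − 1 = 72.
φ(89) = 89 − 1 = 88.
Multiply: 1 · 72 · 88 = 6336.

6336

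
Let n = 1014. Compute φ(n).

312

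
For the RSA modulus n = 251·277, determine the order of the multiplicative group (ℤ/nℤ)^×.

69000

φ(251) = 251 − 1 = 250.
φ(277) = 277 − 1 = 276.
Multiply: 250 · 276 = 69000.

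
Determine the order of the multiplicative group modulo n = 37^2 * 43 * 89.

4923072

φ(37^2) = 37^1·(37−1) = 37·36 = 1332.
φ(43) = 43 − 1 = 42.
φ(89) = 89 − 1 = 88.
Multiply: 1332 · 42 · 88 = 4923072.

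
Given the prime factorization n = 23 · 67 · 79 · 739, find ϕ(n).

83582928

φ(23) = 23 − 1 = 22.
φ(67) = 67 − 1 = 66.
φ(79) = 79 − 1 = 78.
φ(739) = 739 − 1 = 738.
φ(89965121) = 22 × 66 × 78 × 738 = 83582928.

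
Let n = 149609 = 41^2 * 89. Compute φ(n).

φ(149609) = 149609 · (1 − 1/41) · (1 − 1/89)
       = 149609 · 3520/3649 = 144320.

144320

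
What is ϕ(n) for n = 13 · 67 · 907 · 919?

φ(13) = 13 − 1 = 12.
φ(67) = 67 − 1 = 66.
φ(907) = 907 − 1 = 906.
φ(919) = 919 − 1 = 918.
Multiply: 12 · 66 · 906 · 918 = 658712736.

658712736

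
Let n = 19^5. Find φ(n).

2345778

φ(2476099) = 2476099 · (1 − 1/19)
       = 2476099 · 18/19 = 2345778.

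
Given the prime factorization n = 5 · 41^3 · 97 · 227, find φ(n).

5835356160

φ(5) = 5 − 1 = 4.
φ(41^3) = 41^2·(41−1) = 1681·40 = 67240.
φ(97) = 97 − 1 = 96.
φ(227) = 227 − 1 = 226.
Since φ is multiplicative, φ(7587857495) = 4 · 67240 · 96 · 226 = 5835356160.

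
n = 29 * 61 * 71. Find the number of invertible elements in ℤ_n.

117600

φ(125599) = 125599 · (1 − 1/29) · (1 − 1/61) · (1 − 1/71)
       = 125599 · 117600/125599 = 117600.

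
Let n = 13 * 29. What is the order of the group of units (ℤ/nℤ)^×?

φ(13) = 13 − 1 = 12.
φ(29) = 29 − 1 = 28.
Since φ is multiplicative, φ(377) = 12 · 28 = 336.

336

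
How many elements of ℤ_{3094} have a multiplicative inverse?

1152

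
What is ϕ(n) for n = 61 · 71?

φ(4331) = 4331 · (1 − 1/61) · (1 − 1/71)
       = 4331 · 4200/4331 = 4200.

4200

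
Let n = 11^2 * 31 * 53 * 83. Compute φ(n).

φ(16500649) = 16500649 · (1 − 1/11) · (1 − 1/31) · (1 − 1/53) · (1 − 1/83)
       = 16500649 · 1279200/1500059 = 14071200.

14071200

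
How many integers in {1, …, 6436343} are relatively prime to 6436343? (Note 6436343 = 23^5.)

φ(6436343) = 6436343 · (1 − 1/23)
       = 6436343 · 22/23 = 6156502.

6156502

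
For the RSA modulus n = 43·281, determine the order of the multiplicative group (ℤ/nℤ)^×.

φ(pq) = (p−1)(q−1) = 42 · 280 = 11760.

11760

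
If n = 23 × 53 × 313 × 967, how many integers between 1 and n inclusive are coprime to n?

φ(368955949) = 368955949 · (1 − 1/23) · (1 − 1/53) · (1 − 1/313) · (1 − 1/967)
       = 368955949 · 344792448/368955949 = 344792448.

344792448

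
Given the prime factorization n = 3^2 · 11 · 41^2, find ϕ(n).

98400

φ(3^2) = 3^1·(3−1) = 3·2 = 6.
φ(11) = 11 − 1 = 10.
φ(41^2) = 41^1·(41−1) = 41·40 = 1640.
Since φ is multiplicative, φ(166419) = 6 · 10 · 1640 = 98400.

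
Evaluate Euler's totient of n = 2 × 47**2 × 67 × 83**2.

φ(2039185334) = 2039185334 · (1 − 1/2) · (1 − 1/47) · (1 − 1/67) · (1 − 1/83)
       = 2039185334 · 248952/522734 = 971161752.

971161752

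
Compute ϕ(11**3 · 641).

774400

φ(853171) = 853171 · (1 − 1/11) · (1 − 1/641)
       = 853171 · 6400/7051 = 774400.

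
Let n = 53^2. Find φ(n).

φ(53^2) = 53^2 − 53^1 = 2809 − 53 = 2756.

2756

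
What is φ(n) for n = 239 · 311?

φ(74329) = 74329 · (1 − 1/239) · (1 − 1/311)
       = 74329 · 73780/74329 = 73780.

73780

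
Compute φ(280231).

Factor 280231: 280231 = 7^3 · 19 · 43.
φ(280231) = 280231 · (1 − 1/7) · (1 − 1/19) · (1 − 1/43)
       = 280231 · 4536/5719 = 222264.

222264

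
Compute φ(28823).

Factor 28823: 28823 = 19 · 37 · 41.
φ(19) = 19 − 1 = 18.
φ(37) = 37 − 1 = 36.
φ(41) = 41 − 1 = 40.
φ(28823) = 18 × 36 × 40 = 25920.

25920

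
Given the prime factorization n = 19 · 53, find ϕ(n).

936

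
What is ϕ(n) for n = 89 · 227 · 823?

φ(16627069) = 16627069 · (1 − 1/89) · (1 − 1/227) · (1 − 1/823)
       = 16627069 · 16347936/16627069 = 16347936.

16347936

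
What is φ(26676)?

7776

26676 = 2**2 · 3**3 · 13 · 19.
φ(2^2) = 2^1·(2−1) = 2·1 = 2.
φ(3^3) = 3^2·(3−1) = 9·2 = 18.
φ(13) = 13 − 1 = 12.
φ(19) = 19 − 1 = 18.
Since φ is multiplicative, φ(26676) = 2 · 18 · 12 · 18 = 7776.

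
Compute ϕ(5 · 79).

φ(395) = 395 · (1 − 1/5) · (1 − 1/79)
       = 395 · 312/395 = 312.

312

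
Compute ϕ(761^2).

578360

φ(579121) = 579121 · (1 − 1/761)
       = 579121 · 760/761 = 578360.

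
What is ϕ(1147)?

Factor 1147: 1147 = 31 × 37.
φ(31) = 31 − 1 = 30.
φ(37) = 37 − 1 = 36.
Multiply: 30 · 36 = 1080.

1080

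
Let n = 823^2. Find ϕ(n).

676506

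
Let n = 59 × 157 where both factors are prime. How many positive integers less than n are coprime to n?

9048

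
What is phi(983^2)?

φ(966289) = 966289 · (1 − 1/983)
       = 966289 · 982/983 = 965306.

965306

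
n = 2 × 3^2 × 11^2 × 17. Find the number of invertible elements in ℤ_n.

φ(2) = 2 − 1 = 1.
φ(3^2) = 3^1·(3−1) = 3·2 = 6.
φ(11^2) = 11^2 − 11^1 = 121 − 11 = 110.
φ(17) = 17 − 1 = 16.
φ(37026) = 1 × 6 × 110 × 16 = 10560.

10560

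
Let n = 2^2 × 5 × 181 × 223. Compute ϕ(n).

319680

φ(2^2) = 2^2 − 2^1 = 4 − 2 = 2.
φ(5) = 5 − 1 = 4.
φ(181) = 181 − 1 = 180.
φ(223) = 223 − 1 = 222.
φ(807260) = 2 × 4 × 180 × 222 = 319680.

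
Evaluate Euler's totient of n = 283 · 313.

φ(283) = 283 − 1 = 282.
φ(313) = 313 − 1 = 312.
Since φ is multiplicative, φ(88579) = 282 · 312 = 87984.

87984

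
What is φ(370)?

Factor 370: 370 = 2 × 5 × 37.
φ(2) = 2 − 1 = 1.
φ(5) = 5 − 1 = 4.
φ(37) = 37 − 1 = 36.
φ(370) = 1 × 4 × 36 = 144.

144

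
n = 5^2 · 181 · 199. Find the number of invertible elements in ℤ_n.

712800

φ(900475) = 900475 · (1 − 1/5) · (1 − 1/181) · (1 − 1/199)
       = 900475 · 142560/180095 = 712800.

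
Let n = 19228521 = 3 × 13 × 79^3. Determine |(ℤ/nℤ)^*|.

11683152

φ(19228521) = 19228521 · (1 − 1/3) · (1 − 1/13) · (1 − 1/79)
       = 19228521 · 1872/3081 = 11683152.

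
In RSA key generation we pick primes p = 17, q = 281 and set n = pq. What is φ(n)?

φ(n) = (p − 1)(q − 1) = (17−1)(281−1) = 16·280 = 4480.

4480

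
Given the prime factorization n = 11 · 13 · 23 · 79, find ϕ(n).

φ(259831) = 259831 · (1 − 1/11) · (1 − 1/13) · (1 − 1/23) · (1 − 1/79)
       = 259831 · 205920/259831 = 205920.

205920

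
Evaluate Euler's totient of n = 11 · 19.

180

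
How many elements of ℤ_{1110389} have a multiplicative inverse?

846720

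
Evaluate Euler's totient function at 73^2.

5256

φ(73^2) = 73^1·(73−1) = 73·72 = 5256.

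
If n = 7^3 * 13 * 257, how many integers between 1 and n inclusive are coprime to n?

903168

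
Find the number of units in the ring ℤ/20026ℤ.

First factor: 20026 = 2 × 17 × 19 × 31.
φ(20026) = 20026 · (1 − 1/2) · (1 − 1/17) · (1 − 1/19) · (1 − 1/31)
       = 20026 · 8640/20026 = 8640.

8640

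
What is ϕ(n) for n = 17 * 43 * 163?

108864

φ(17) = 17 − 1 = 16.
φ(43) = 43 − 1 = 42.
φ(163) = 163 − 1 = 162.
Since φ is multiplicative, φ(119153) = 16 · 42 · 162 = 108864.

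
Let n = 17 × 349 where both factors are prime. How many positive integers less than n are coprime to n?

φ(5933) = 5933 · (1 − 1/17) · (1 − 1/349)
       = 5933 · 5568/5933 = 5568.

5568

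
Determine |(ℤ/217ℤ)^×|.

Factor 217: 217 = 7 · 31.
φ(7) = 7 − 1 = 6.
φ(31) = 31 − 1 = 30.
Multiply: 6 · 30 = 180.

180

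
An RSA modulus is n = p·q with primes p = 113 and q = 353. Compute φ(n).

φ(pq) = (p−1)(q−1) = 112 · 352 = 39424.

39424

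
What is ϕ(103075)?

Prime factorization: 103075 = 5^2 × 7 × 19 × 31.
φ(103075) = 103075 · (1 − 1/5) · (1 − 1/7) · (1 − 1/19) · (1 − 1/31)
       = 103075 · 12960/20615 = 64800.

64800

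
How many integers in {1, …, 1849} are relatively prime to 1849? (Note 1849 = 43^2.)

1806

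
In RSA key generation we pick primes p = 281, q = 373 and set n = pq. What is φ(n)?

φ(n) = (p − 1)(q − 1) = (281−1)(373−1) = 280·372 = 104160.

104160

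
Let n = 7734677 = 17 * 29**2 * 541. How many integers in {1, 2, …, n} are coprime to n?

φ(7734677) = 7734677 · (1 − 1/17) · (1 − 1/29) · (1 − 1/541)
       = 7734677 · 241920/266713 = 7015680.

7015680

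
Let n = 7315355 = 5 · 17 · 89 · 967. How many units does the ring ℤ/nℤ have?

φ(7315355) = 7315355 · (1 − 1/5) · (1 − 1/17) · (1 − 1/89) · (1 − 1/967)
       = 7315355 · 5440512/7315355 = 5440512.

5440512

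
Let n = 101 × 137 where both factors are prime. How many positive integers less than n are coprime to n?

13600

φ(n) = (p − 1)(q − 1) = (101−1)(137−1) = 100·136 = 13600.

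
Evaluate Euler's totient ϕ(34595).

23040

34595 = 5 · 11 · 17 · 37.
φ(34595) = 34595 · (1 − 1/5) · (1 − 1/11) · (1 − 1/17) · (1 − 1/37)
       = 34595 · 23040/34595 = 23040.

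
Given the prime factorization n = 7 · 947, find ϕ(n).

φ(6629) = 6629 · (1 − 1/7) · (1 − 1/947)
       = 6629 · 5676/6629 = 5676.

5676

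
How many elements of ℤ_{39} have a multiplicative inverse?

First factor: 39 = 3 * 13.
φ(3) = 3 − 1 = 2.
φ(13) = 13 − 1 = 12.
Multiply: 2 · 12 = 24.

24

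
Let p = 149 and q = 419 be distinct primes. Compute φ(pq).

61864

φ(62431) = 62431 · (1 − 1/149) · (1 − 1/419)
       = 62431 · 61864/62431 = 61864.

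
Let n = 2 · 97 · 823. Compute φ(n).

φ(2) = 2 − 1 = 1.
φ(97) = 97 − 1 = 96.
φ(823) = 823 − 1 = 822.
φ(159662) = 1 × 96 × 822 = 78912.

78912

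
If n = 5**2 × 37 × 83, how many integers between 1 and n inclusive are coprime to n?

φ(5^2) = 5^1·(5−1) = 5·4 = 20.
φ(37) = 37 − 1 = 36.
φ(83) = 83 − 1 = 82.
Since φ is multiplicative, φ(76775) = 20 · 36 · 82 = 59040.

59040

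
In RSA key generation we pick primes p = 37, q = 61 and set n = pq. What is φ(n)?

φ(2257) = 2257 · (1 − 1/37) · (1 − 1/61)
       = 2257 · 2160/2257 = 2160.

2160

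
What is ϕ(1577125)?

1080000

First factor: 1577125 = 5**3 × 11 × 31 × 37.
φ(5^3) = 5^2·(5−1) = 25·4 = 100.
φ(11) = 11 − 1 = 10.
φ(31) = 31 − 1 = 30.
φ(37) = 37 − 1 = 36.
Since φ is multiplicative, φ(1577125) = 100 · 10 · 30 · 36 = 1080000.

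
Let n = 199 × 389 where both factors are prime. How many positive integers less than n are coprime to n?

76824

φ(199) = 199 − 1 = 198.
φ(389) = 389 − 1 = 388.
Since φ is multiplicative, φ(77411) = 198 · 388 = 76824.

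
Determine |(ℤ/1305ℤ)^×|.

672

Prime factorization: 1305 = 3^2 × 5 × 29.
φ(3^2) = 3^1·(3−1) = 3·2 = 6.
φ(5) = 5 − 1 = 4.
φ(29) = 29 − 1 = 28.
Since φ is multiplicative, φ(1305) = 6 · 4 · 28 = 672.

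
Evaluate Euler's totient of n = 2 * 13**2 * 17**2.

φ(2) = 2 − 1 = 1.
φ(13^2) = 13^1·(13−1) = 13·12 = 156.
φ(17^2) = 17^2 − 17^1 = 289 − 17 = 272.
Multiply: 1 · 156 · 272 = 42432.

42432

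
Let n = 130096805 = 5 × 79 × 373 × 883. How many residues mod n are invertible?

102368448

φ(5) = 5 − 1 = 4.
φ(79) = 79 − 1 = 78.
φ(373) = 373 − 1 = 372.
φ(883) = 883 − 1 = 882.
Multiply: 4 · 78 · 372 · 882 = 102368448.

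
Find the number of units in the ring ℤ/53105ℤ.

Factor 53105: 53105 = 5 × 13 × 19 × 43.
φ(53105) = 53105 · (1 − 1/5) · (1 − 1/13) · (1 − 1/19) · (1 − 1/43)
       = 53105 · 36288/53105 = 36288.

36288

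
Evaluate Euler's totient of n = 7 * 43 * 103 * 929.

23853312

φ(28801787) = 28801787 · (1 − 1/7) · (1 − 1/43) · (1 − 1/103) · (1 − 1/929)
       = 28801787 · 23853312/28801787 = 23853312.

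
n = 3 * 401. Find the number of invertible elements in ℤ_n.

800

φ(1203) = 1203 · (1 − 1/3) · (1 − 1/401)
       = 1203 · 800/1203 = 800.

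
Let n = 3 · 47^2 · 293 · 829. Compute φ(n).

φ(3) = 3 − 1 = 2.
φ(47^2) = 47^2 − 47^1 = 2209 − 47 = 2162.
φ(293) = 293 − 1 = 292.
φ(829) = 829 − 1 = 828.
φ(1609678419) = 2 × 2162 × 292 × 828 = 1045439424.

1045439424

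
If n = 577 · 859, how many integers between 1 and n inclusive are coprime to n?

494208

φ(495643) = 495643 · (1 − 1/577) · (1 − 1/859)
       = 495643 · 494208/495643 = 494208.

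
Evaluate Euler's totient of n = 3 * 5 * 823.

6576

φ(3) = 3 − 1 = 2.
φ(5) = 5 − 1 = 4.
φ(823) = 823 − 1 = 822.
Multiply: 2 · 4 · 822 = 6576.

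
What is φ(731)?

Factor 731: 731 = 17 · 43.
φ(17) = 17 − 1 = 16.
φ(43) = 43 − 1 = 42.
Since φ is multiplicative, φ(731) = 16 · 42 = 672.

672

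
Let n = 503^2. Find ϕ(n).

φ(253009) = 253009 · (1 − 1/503)
       = 253009 · 502/503 = 252506.

252506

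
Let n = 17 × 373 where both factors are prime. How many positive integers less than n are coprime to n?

φ(pq) = (p−1)(q−1) = 16 · 372 = 5952.

5952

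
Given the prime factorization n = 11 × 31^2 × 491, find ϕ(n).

φ(11) = 11 − 1 = 10.
φ(31^2) = 31^1·(31−1) = 31·30 = 930.
φ(491) = 491 − 1 = 490.
Multiply: 10 · 930 · 490 = 4557000.

4557000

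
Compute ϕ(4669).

3696

4669 = 7 * 23 * 29.
φ(7) = 7 − 1 = 6.
φ(23) = 23 − 1 = 22.
φ(29) = 29 − 1 = 28.
φ(4669) = 6 × 22 × 28 = 3696.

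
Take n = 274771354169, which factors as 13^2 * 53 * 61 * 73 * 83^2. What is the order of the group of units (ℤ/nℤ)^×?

φ(13^2) = 13^1·(13−1) = 13·12 = 156.
φ(53) = 53 − 1 = 52.
φ(61) = 61 − 1 = 60.
φ(73) = 73 − 1 = 72.
φ(83^2) = 83^2 − 83^1 = 6889 − 83 = 6806.
φ(274771354169) = 156 × 52 × 60 × 72 × 6806 = 238508375040.

238508375040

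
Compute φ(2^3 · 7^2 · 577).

φ(2^3) = 2^2·(2−1) = 4·1 = 4.
φ(7^2) = 7^1·(7−1) = 7·6 = 42.
φ(577) = 577 − 1 = 576.
φ(226184) = 4 × 42 × 576 = 96768.

96768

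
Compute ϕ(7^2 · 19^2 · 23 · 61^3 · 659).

φ(60856369139713) = 60856369139713 · (1 − 1/7) · (1 − 1/19) · (1 − 1/23) · (1 − 1/61) · (1 − 1/659)
       = 60856369139713 · 93804480/122968741 = 46423180520640.

46423180520640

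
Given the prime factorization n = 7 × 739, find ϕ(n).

4428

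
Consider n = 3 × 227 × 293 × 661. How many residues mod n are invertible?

φ(131891313) = 131891313 · (1 − 1/3) · (1 − 1/227) · (1 − 1/293) · (1 − 1/661)
       = 131891313 · 87109440/131891313 = 87109440.

87109440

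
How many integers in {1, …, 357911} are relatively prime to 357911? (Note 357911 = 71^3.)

352870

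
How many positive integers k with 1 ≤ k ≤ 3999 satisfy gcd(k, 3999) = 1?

Prime factorization: 3999 = 3 · 31 · 43.
φ(3) = 3 − 1 = 2.
φ(31) = 31 − 1 = 30.
φ(43) = 43 − 1 = 42.
φ(3999) = 2 × 30 × 42 = 2520.

2520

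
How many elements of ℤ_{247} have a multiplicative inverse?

First factor: 247 = 13 × 19.
φ(247) = 247 · (1 − 1/13) · (1 − 1/19)
       = 247 · 216/247 = 216.

216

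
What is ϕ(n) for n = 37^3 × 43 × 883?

1825676496

φ(37^3) = 37^2·(37−1) = 1369·36 = 49284.
φ(43) = 43 − 1 = 42.
φ(883) = 883 − 1 = 882.
Multiply: 49284 · 42 · 882 = 1825676496.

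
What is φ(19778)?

8400

19778 = 2 · 11 · 29 · 31.
φ(2) = 2 − 1 = 1.
φ(11) = 11 − 1 = 10.
φ(29) = 29 − 1 = 28.
φ(31) = 31 − 1 = 30.
Since φ is multiplicative, φ(19778) = 1 · 10 · 28 · 30 = 8400.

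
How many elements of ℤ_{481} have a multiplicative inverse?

481 = 13 · 37.
φ(13) = 13 − 1 = 12.
φ(37) = 37 − 1 = 36.
φ(481) = 12 × 36 = 432.

432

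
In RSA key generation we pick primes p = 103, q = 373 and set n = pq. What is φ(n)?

37944

For distinct primes, φ(pq) = (p−1)(q−1) = 102 × 372 = 37944.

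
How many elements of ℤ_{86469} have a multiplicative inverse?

51840

86469 = 3 × 19 × 37 × 41.
φ(3) = 3 − 1 = 2.
φ(19) = 19 − 1 = 18.
φ(37) = 37 − 1 = 36.
φ(41) = 41 − 1 = 40.
φ(86469) = 2 × 18 × 36 × 40 = 51840.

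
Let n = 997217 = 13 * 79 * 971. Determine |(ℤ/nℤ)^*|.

907920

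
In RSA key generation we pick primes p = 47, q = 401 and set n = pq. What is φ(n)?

φ(18847) = 18847 · (1 − 1/47) · (1 − 1/401)
       = 18847 · 18400/18847 = 18400.

18400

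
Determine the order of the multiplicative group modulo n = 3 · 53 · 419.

43472

φ(3) = 3 − 1 = 2.
φ(53) = 53 − 1 = 52.
φ(419) = 419 − 1 = 418.
φ(66621) = 2 × 52 × 418 = 43472.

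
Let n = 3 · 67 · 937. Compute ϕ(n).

φ(188337) = 188337 · (1 − 1/3) · (1 − 1/67) · (1 − 1/937)
       = 188337 · 123552/188337 = 123552.

123552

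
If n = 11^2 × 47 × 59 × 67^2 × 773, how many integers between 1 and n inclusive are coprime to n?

φ(1164298503401) = 1164298503401 · (1 − 1/11) · (1 − 1/47) · (1 − 1/59) · (1 − 1/67) · (1 − 1/773)
       = 1164298503401 · 1359399360/1579780873 = 1001877328320.

1001877328320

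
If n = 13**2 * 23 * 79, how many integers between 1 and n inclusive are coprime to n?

267696

φ(13^2) = 13^2 − 13^1 = 169 − 13 = 156.
φ(23) = 23 − 1 = 22.
φ(79) = 79 − 1 = 78.
φ(307073) = 156 × 22 × 78 = 267696.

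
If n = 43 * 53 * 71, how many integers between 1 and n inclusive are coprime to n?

152880

φ(43) = 43 − 1 = 42.
φ(53) = 53 − 1 = 52.
φ(71) = 71 − 1 = 70.
φ(161809) = 42 × 52 × 70 = 152880.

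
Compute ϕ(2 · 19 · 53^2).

49608

φ(2) = 2 − 1 = 1.
φ(19) = 19 − 1 = 18.
φ(53^2) = 53^1·(53−1) = 53·52 = 2756.
φ(106742) = 1 × 18 × 2756 = 49608.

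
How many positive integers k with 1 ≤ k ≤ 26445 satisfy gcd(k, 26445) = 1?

13440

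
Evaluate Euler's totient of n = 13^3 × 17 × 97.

φ(3622853) = 3622853 · (1 − 1/13) · (1 − 1/17) · (1 − 1/97)
       = 3622853 · 18432/21437 = 3115008.

3115008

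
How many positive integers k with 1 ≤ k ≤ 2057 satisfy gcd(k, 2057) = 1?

1760

Factor 2057: 2057 = 11^2 * 17.
φ(11^2) = 11^2 − 11^1 = 121 − 11 = 110.
φ(17) = 17 − 1 = 16.
Since φ is multiplicative, φ(2057) = 110 · 16 = 1760.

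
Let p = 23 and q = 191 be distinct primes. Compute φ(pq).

φ(23) = 23 − 1 = 22.
φ(191) = 191 − 1 = 190.
Since φ is multiplicative, φ(4393) = 22 · 190 = 4180.

4180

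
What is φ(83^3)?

564898

φ(83^3) = 83^2·(83−1) = 6889·82 = 564898.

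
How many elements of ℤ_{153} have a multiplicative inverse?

96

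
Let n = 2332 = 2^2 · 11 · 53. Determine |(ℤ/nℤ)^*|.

1040

φ(2332) = 2332 · (1 − 1/2) · (1 − 1/11) · (1 − 1/53)
       = 2332 · 520/1166 = 1040.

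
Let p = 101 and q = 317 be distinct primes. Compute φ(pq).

31600

φ(n) = (p − 1)(q − 1) = (101−1)(317−1) = 100·316 = 31600.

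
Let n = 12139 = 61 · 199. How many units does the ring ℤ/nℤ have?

11880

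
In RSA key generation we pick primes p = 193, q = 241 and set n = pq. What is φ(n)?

46080

φ(n) = (p − 1)(q − 1) = (193−1)(241−1) = 192·240 = 46080.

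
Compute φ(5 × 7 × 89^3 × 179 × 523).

1554405887232

φ(5) = 5 − 1 = 4.
φ(7) = 7 − 1 = 6.
φ(89^3) = 89^2·(89−1) = 7921·88 = 697048.
φ(179) = 179 − 1 = 178.
φ(523) = 523 − 1 = 522.
φ(2309897900555) = 4 × 6 × 697048 × 178 × 522 = 1554405887232.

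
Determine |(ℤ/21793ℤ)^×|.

First factor: 21793 = 19 · 31 · 37.
φ(21793) = 21793 · (1 − 1/19) · (1 − 1/31) · (1 − 1/37)
       = 21793 · 19440/21793 = 19440.

19440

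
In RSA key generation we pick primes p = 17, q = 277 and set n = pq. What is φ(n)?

φ(n) = (p − 1)(q − 1) = (17−1)(277−1) = 16·276 = 4416.

4416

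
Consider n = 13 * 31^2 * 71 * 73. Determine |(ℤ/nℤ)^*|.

56246400

φ(64751219) = 64751219 · (1 − 1/13) · (1 − 1/31) · (1 − 1/71) · (1 − 1/73)
       = 64751219 · 1814400/2088749 = 56246400.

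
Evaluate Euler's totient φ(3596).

1680

Prime factorization: 3596 = 2^2 × 29 × 31.
φ(2^2) = 2^2 − 2^1 = 4 − 2 = 2.
φ(29) = 29 − 1 = 28.
φ(31) = 31 − 1 = 30.
Since φ is multiplicative, φ(3596) = 2 · 28 · 30 = 1680.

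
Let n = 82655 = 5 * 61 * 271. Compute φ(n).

φ(82655) = 82655 · (1 − 1/5) · (1 − 1/61) · (1 − 1/271)
       = 82655 · 64800/82655 = 64800.

64800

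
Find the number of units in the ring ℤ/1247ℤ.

1176

1247 = 29 × 43.
φ(1247) = 1247 · (1 − 1/29) · (1 − 1/43)
       = 1247 · 1176/1247 = 1176.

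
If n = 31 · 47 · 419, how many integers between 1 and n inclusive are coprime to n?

576840

φ(31) = 31 − 1 = 30.
φ(47) = 47 − 1 = 46.
φ(419) = 419 − 1 = 418.
φ(610483) = 30 × 46 × 418 = 576840.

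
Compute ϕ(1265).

880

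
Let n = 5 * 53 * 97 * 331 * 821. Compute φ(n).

5403340800

φ(5) = 5 − 1 = 4.
φ(53) = 53 − 1 = 52.
φ(97) = 97 − 1 = 96.
φ(331) = 331 − 1 = 330.
φ(821) = 821 − 1 = 820.
Multiply: 4 · 52 · 96 · 330 · 820 = 5403340800.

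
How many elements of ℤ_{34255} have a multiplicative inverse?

23040

Prime factorization: 34255 = 5 * 13 * 17 * 31.
φ(34255) = 34255 · (1 − 1/5) · (1 − 1/13) · (1 − 1/17) · (1 − 1/31)
       = 34255 · 23040/34255 = 23040.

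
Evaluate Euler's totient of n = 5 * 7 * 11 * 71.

φ(5) = 5 − 1 = 4.
φ(7) = 7 − 1 = 6.
φ(11) = 11 − 1 = 10.
φ(71) = 71 − 1 = 70.
Since φ is multiplicative, φ(27335) = 4 · 6 · 10 · 70 = 16800.

16800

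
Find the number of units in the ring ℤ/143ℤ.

Factor 143: 143 = 11 · 13.
φ(143) = 143 · (1 − 1/11) · (1 − 1/13)
       = 143 · 120/143 = 120.

120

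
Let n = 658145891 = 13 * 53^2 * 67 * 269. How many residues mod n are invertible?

φ(13) = 13 − 1 = 12.
φ(53^2) = 53^1·(53−1) = 53·52 = 2756.
φ(67) = 67 − 1 = 66.
φ(269) = 269 − 1 = 268.
Since φ is multiplicative, φ(658145891) = 12 · 2756 · 66 · 268 = 584977536.

584977536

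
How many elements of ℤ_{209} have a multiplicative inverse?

Prime factorization: 209 = 11 * 19.
φ(209) = 209 · (1 − 1/11) · (1 − 1/19)
       = 209 · 180/209 = 180.

180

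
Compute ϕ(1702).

Prime factorization: 1702 = 2 * 23 * 37.
φ(1702) = 1702 · (1 − 1/2) · (1 − 1/23) · (1 − 1/37)
       = 1702 · 792/1702 = 792.

792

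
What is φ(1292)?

First factor: 1292 = 2^2 · 17 · 19.
φ(2^2) = 2^2 − 2^1 = 4 − 2 = 2.
φ(17) = 17 − 1 = 16.
φ(19) = 19 − 1 = 18.
Since φ is multiplicative, φ(1292) = 2 · 16 · 18 = 576.

576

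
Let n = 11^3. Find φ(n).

1210

φ(11^3) = 11^3 − 11^2 = 1331 − 121 = 1210.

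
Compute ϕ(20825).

13440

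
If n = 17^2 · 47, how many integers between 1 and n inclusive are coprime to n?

12512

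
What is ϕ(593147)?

506880

593147 = 17 · 23 · 37 · 41.
φ(17) = 17 − 1 = 16.
φ(23) = 23 − 1 = 22.
φ(37) = 37 − 1 = 36.
φ(41) = 41 − 1 = 40.
Multiply: 16 · 22 · 36 · 40 = 506880.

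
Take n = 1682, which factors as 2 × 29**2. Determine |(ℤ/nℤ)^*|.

812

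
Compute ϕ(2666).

Prime factorization: 2666 = 2 × 31 × 43.
φ(2666) = 2666 · (1 − 1/2) · (1 − 1/31) · (1 − 1/43)
       = 2666 · 1260/2666 = 1260.

1260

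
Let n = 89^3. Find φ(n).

697048

φ(704969) = 704969 · (1 − 1/89)
       = 704969 · 88/89 = 697048.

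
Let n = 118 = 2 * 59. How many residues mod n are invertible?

φ(118) = 118 · (1 − 1/2) · (1 − 1/59)
       = 118 · 58/118 = 58.

58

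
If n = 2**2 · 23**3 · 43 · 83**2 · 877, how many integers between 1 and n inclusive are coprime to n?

5828458249152

φ(2^2) = 2^2 − 2^1 = 4 − 2 = 2.
φ(23^3) = 23^2·(23−1) = 529·22 = 11638.
φ(43) = 43 − 1 = 42.
φ(83^2) = 83^2 − 83^1 = 6889 − 83 = 6806.
φ(877) = 877 − 1 = 876.
Multiply: 2 · 11638 · 42 · 6806 · 876 = 5828458249152.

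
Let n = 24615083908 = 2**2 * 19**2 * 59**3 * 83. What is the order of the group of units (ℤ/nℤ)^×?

φ(24615083908) = 24615083908 · (1 − 1/2) · (1 − 1/19) · (1 − 1/59) · (1 − 1/83)
       = 24615083908 · 85608/186086 = 11324055024.

11324055024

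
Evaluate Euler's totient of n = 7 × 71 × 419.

φ(208243) = 208243 · (1 − 1/7) · (1 − 1/71) · (1 − 1/419)
       = 208243 · 175560/208243 = 175560.

175560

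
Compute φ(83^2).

φ(6889) = 6889 · (1 − 1/83)
       = 6889 · 82/83 = 6806.

6806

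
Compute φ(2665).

1920

First factor: 2665 = 5 × 13 × 41.
φ(5) = 5 − 1 = 4.
φ(13) = 13 − 1 = 12.
φ(41) = 41 − 1 = 40.
φ(2665) = 4 × 12 × 40 = 1920.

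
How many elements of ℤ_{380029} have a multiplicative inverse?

First factor: 380029 = 13 · 23 · 31 · 41.
φ(380029) = 380029 · (1 − 1/13) · (1 − 1/23) · (1 − 1/31) · (1 − 1/41)
       = 380029 · 316800/380029 = 316800.

316800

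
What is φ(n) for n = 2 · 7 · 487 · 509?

φ(2) = 2 − 1 = 1.
φ(7) = 7 − 1 = 6.
φ(487) = 487 − 1 = 486.
φ(509) = 509 − 1 = 508.
Since φ is multiplicative, φ(3470362) = 1 · 6 · 486 · 508 = 1481328.

1481328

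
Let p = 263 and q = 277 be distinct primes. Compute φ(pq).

72312

φ(72851) = 72851 · (1 − 1/263) · (1 − 1/277)
       = 72851 · 72312/72851 = 72312.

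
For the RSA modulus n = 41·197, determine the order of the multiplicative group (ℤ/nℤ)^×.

7840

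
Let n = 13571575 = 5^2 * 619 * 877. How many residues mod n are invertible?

φ(13571575) = 13571575 · (1 − 1/5) · (1 − 1/619) · (1 − 1/877)
       = 13571575 · 2165472/2714315 = 10827360.

10827360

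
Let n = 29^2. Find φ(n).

φ(29^2) = 29^2 − 29^1 = 841 − 29 = 812.

812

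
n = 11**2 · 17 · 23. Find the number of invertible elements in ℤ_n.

38720

φ(47311) = 47311 · (1 − 1/11) · (1 − 1/17) · (1 − 1/23)
       = 47311 · 3520/4301 = 38720.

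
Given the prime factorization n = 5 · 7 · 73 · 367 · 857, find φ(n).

541375488

φ(5) = 5 − 1 = 4.
φ(7) = 7 − 1 = 6.
φ(73) = 73 − 1 = 72.
φ(367) = 367 − 1 = 366.
φ(857) = 857 − 1 = 856.
Multiply: 4 · 6 · 72 · 366 · 856 = 541375488.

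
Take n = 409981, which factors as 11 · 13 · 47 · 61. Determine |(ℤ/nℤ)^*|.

φ(11) = 11 − 1 = 10.
φ(13) = 13 − 1 = 12.
φ(47) = 47 − 1 = 46.
φ(61) = 61 − 1 = 60.
Since φ is multiplicative, φ(409981) = 10 · 12 · 46 · 60 = 331200.

331200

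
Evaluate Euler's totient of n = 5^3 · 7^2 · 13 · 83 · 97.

φ(641060875) = 641060875 · (1 − 1/5) · (1 − 1/7) · (1 − 1/13) · (1 − 1/83) · (1 − 1/97)
       = 641060875 · 2267136/3663205 = 396748800.

396748800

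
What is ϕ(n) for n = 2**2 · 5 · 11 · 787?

φ(2^2) = 2^1·(2−1) = 2·1 = 2.
φ(5) = 5 − 1 = 4.
φ(11) = 11 − 1 = 10.
φ(787) = 787 − 1 = 786.
Since φ is multiplicative, φ(173140) = 2 · 4 · 10 · 786 = 62880.

62880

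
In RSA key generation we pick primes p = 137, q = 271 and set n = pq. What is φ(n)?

36720

φ(pq) = (p−1)(q−1) = 136 · 270 = 36720.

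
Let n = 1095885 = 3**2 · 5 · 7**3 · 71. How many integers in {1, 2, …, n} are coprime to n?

φ(1095885) = 1095885 · (1 − 1/3) · (1 − 1/5) · (1 − 1/7) · (1 − 1/71)
       = 1095885 · 3360/7455 = 493920.

493920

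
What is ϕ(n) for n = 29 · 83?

2296

φ(29) = 29 − 1 = 28.
φ(83) = 83 − 1 = 82.
φ(2407) = 28 × 82 = 2296.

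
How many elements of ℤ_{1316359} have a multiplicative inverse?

1118040

1316359 = 11^3 · 23 · 43.
φ(11^3) = 11^3 − 11^2 = 1331 − 121 = 1210.
φ(23) = 23 − 1 = 22.
φ(43) = 43 − 1 = 42.
Multiply: 1210 · 22 · 42 = 1118040.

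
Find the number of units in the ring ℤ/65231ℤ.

First factor: 65231 = 37 × 41 × 43.
φ(65231) = 65231 · (1 − 1/37) · (1 − 1/41) · (1 − 1/43)
       = 65231 · 60480/65231 = 60480.

60480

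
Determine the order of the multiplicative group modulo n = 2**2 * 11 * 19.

φ(2^2) = 2^1·(2−1) = 2·1 = 2.
φ(11) = 11 − 1 = 10.
φ(19) = 19 − 1 = 18.
Since φ is multiplicative, φ(836) = 2 · 10 · 18 = 360.

360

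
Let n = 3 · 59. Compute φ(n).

φ(3) = 3 − 1 = 2.
φ(59) = 59 − 1 = 58.
Since φ is multiplicative, φ(177) = 2 · 58 = 116.

116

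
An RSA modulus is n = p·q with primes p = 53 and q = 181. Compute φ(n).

9360

φ(9593) = 9593 · (1 − 1/53) · (1 − 1/181)
       = 9593 · 9360/9593 = 9360.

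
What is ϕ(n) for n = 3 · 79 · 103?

φ(3) = 3 − 1 = 2.
φ(79) = 79 − 1 = 78.
φ(103) = 103 − 1 = 102.
φ(24411) = 2 × 78 × 102 = 15912.

15912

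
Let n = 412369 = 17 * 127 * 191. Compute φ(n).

φ(17) = 17 − 1 = 16.
φ(127) = 127 − 1 = 126.
φ(191) = 191 − 1 = 190.
Since φ is multiplicative, φ(412369) = 16 · 126 · 190 = 383040.

383040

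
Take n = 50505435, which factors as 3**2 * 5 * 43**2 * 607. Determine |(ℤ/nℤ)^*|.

26266464

φ(50505435) = 50505435 · (1 − 1/3) · (1 − 1/5) · (1 − 1/43) · (1 − 1/607)
       = 50505435 · 203616/391515 = 26266464.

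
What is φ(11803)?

First factor: 11803 = 11 * 29 * 37.
φ(11803) = 11803 · (1 − 1/11) · (1 − 1/29) · (1 − 1/37)
       = 11803 · 10080/11803 = 10080.

10080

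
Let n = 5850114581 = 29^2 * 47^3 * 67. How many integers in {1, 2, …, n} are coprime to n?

φ(5850114581) = 5850114581 · (1 − 1/29) · (1 − 1/47) · (1 − 1/67)
       = 5850114581 · 85008/91321 = 5445697488.

5445697488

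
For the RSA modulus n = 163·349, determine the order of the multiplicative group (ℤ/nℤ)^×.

56376

φ(n) = (p − 1)(q − 1) = (163−1)(349−1) = 162·348 = 56376.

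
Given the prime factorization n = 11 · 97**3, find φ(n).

9032640

φ(10039403) = 10039403 · (1 − 1/11) · (1 − 1/97)
       = 10039403 · 960/1067 = 9032640.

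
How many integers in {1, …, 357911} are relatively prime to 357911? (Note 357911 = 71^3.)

352870

φ(357911) = 357911 · (1 − 1/71)
       = 357911 · 70/71 = 352870.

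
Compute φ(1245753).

1245753 = 3^3 × 29 × 37 × 43.
φ(1245753) = 1245753 · (1 − 1/3) · (1 − 1/29) · (1 − 1/37) · (1 − 1/43)
       = 1245753 · 84672/138417 = 762048.

762048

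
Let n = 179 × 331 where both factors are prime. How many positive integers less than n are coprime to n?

φ(pq) = (p−1)(q−1) = 178 · 330 = 58740.

58740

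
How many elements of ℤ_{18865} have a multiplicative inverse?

Prime factorization: 18865 = 5 · 7**3 · 11.
φ(18865) = 18865 · (1 − 1/5) · (1 − 1/7) · (1 − 1/11)
       = 18865 · 240/385 = 11760.

11760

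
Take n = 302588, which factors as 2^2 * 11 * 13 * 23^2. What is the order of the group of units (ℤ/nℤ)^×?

φ(302588) = 302588 · (1 − 1/2) · (1 − 1/11) · (1 − 1/13) · (1 − 1/23)
       = 302588 · 2640/6578 = 121440.

121440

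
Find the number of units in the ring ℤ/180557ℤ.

145152

Factor 180557: 180557 = 13 × 17 × 19 × 43.
φ(13) = 13 − 1 = 12.
φ(17) = 17 − 1 = 16.
φ(19) = 19 − 1 = 18.
φ(43) = 43 − 1 = 42.
Multiply: 12 · 16 · 18 · 42 = 145152.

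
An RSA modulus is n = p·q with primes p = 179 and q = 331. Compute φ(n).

58740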